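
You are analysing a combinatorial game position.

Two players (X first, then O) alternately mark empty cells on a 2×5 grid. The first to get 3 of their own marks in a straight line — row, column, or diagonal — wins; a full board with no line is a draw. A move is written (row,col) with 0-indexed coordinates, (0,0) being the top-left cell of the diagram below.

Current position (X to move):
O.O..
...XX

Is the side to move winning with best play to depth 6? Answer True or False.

[O.O../...XX] X move#1: (0,1):+0/OXO../...XX, (0,3):-1/O.OX./...XX, (0,4):-1/O.O.X/...XX, (1,0):-1/O.O../X..XX, (1,1):-1/O.O../.X.XX, (1,2):+1/O.O../..XXX*
[O.O../..XXX] end (terminal -1, O#2); searched O.O../...XX to 6

X winning at [O.O../...XX]: True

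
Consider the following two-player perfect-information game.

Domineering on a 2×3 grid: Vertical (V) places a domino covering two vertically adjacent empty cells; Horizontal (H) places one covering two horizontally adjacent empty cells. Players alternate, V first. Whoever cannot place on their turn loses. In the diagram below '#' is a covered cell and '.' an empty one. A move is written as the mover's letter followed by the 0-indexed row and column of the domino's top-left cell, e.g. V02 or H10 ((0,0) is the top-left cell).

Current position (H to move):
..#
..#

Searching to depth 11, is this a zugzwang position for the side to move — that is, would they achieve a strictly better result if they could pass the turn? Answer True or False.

zugzwang(..#/..#, H) = False

p1 H@[..#/..#]: H00[###/..#]+1* H10[..#/###]+1
p2 V@[###/..#] terminal -1; root [..#/..#] d11
suppose H passes — search the same position with V to move:
pass> p1 V@[..#/..#]: V00[#.#/#.#]+1* V01[.##/.##]+1
pass> p2 H@[#.#/#.#] terminal -1; root [..#/..#] d11
for H: play +1, pass -1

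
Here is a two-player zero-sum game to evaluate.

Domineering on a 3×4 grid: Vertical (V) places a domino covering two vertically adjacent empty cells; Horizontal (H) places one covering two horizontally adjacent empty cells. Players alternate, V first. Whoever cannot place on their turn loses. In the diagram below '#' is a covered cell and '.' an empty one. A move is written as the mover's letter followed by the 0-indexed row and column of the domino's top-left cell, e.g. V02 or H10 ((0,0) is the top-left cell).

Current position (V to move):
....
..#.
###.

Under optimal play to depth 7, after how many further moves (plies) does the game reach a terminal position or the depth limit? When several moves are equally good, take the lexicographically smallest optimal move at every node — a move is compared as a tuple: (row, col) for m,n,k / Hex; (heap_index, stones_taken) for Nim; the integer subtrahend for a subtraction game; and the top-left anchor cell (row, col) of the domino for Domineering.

PV length from [..../..#./###.]: 3 plies

p1 V@[..../..#./###.]: V00[#.../#.#./###.]+1* V01[.#../.##./###.]+1 V03[...#/..##/###.]-1 V13[..../..##/####]-1
p2 H@[#.../#.#./###.]: H01[###./#.#./###.]-1* H02[#.##/#.#./###.]-1
p3 V@[###./#.#./###.]: V03[####/#.##/###.]+1* V13[###./#.##/####]+1
p4 H@[####/#.##/###.] terminal -1; root [..../..#./###.] d7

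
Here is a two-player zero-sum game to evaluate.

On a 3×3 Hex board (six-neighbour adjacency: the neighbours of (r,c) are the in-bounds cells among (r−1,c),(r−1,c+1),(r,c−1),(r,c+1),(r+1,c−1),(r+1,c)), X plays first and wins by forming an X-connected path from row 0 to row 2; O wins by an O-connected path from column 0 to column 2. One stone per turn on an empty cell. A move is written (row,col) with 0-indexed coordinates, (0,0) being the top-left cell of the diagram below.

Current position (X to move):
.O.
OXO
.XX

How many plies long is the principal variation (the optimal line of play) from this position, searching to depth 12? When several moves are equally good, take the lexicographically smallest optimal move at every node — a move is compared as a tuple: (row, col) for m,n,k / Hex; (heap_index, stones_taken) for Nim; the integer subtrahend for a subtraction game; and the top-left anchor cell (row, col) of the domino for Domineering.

PV length from [.O./OXO/.XX]: 1 ply

ply 1, X at .O./OXO/.XX | (0,0)=-1→XO./OXO/.XX; (0,2)=+1→.OX/OXO/.XX*; (2,0)=-1→.O./OXO/XXX
ply 2: .OX/OXO/.XX is terminal -1 (O); from .O./OXO/.XX depth 12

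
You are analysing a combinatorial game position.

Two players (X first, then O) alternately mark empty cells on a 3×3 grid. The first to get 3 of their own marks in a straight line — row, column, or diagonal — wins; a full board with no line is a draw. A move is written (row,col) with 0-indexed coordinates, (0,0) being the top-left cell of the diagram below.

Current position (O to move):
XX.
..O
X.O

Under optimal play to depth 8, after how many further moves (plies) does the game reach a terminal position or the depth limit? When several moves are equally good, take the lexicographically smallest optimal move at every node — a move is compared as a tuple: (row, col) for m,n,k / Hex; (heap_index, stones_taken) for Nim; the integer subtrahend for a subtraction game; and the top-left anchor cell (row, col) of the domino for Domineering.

PV length from [XX./..O/X.O]: 1 ply

p1 O@[XX./..O/X.O]: (0,2)[XXO/..O/X.O]+1* (1,0)[XX./O.O/X.O]-1 (1,1)[XX./.OO/X.O]-1 (2,1)[XX./..O/XOO]-1
p2 X@[XXO/..O/X.O] terminal -1; root [XX./..O/X.O] d8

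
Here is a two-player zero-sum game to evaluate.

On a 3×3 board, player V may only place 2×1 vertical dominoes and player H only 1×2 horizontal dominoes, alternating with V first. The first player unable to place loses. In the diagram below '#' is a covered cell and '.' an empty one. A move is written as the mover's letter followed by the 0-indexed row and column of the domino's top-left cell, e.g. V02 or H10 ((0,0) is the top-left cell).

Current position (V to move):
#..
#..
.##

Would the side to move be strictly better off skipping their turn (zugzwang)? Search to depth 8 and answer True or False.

[#../#../.##] V move#1: V01:+1/##./##./.##*, V02:+1/#.#/#.#/.##
[##./##./.##] end (terminal -1, H#2); searched #../#../.## to 8
suppose V passes — search the same position with H to move:
pass> [#../#../.##] H move#1: H01:+1/###/#../.##*, H11:+1/#../###/.##
pass> [###/#../.##] end (terminal -1, V#2); searched #../#../.## to 8
for V: play +1, pass -1

zugzwang(#../#../.##, V) = False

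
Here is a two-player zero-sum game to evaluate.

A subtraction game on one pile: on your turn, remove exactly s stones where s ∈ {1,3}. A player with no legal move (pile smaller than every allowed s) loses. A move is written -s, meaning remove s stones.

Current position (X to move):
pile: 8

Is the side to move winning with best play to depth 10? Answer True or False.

X winning at [8]: False

ply 1, X at 8 | -1=-1→7*; -3=-1→5
ply 2, O at 7 | -1=+1→6*; -3=+1→4
ply 3, X at 6 | -1=-1→5*; -3=-1→3
ply 4, O at 5 | -1=+1→4*; -3=+1→2
ply 5, X at 4 | -1=-1→3*; -3=-1→1
ply 6, O at 3 | -1=+1→2*; -3=+1→0
ply 7, X at 2 | -1=-1→1*
ply 8, O at 1 | -1=+1→0*
ply 9: 0 is terminal -1 (X); from 8 depth 10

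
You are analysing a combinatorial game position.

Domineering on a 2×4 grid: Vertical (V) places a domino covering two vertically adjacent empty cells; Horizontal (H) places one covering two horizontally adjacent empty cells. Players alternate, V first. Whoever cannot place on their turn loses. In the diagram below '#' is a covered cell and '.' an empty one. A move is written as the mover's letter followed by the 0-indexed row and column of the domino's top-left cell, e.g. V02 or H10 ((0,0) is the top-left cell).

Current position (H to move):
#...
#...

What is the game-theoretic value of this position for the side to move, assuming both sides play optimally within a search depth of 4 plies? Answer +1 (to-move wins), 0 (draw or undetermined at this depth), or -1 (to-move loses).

ply 1, H at #.../#... | H01=+1→###./#...*; H02=+1→#.##/#...; H11=+1→#.../###.; H12=+1→#.../#.##
ply 2, V at ###./#... | V03=-1→####/#..#*
ply 3, H at ####/#..# | H11=+1→####/####*
ply 4: ####/#### is terminal -1 (V); from #.../#... depth 4

value(#.../#..., H) = +1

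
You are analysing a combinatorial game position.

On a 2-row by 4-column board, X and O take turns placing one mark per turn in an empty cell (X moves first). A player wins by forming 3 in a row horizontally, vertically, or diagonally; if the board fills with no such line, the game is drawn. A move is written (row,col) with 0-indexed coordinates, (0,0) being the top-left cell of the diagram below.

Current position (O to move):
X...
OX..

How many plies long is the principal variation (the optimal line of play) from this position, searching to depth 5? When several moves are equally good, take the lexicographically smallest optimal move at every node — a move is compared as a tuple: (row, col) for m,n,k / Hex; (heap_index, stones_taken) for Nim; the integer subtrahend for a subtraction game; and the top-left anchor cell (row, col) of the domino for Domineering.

PV length from [X.../OX..]: 5 plies

ply 1, O at X.../OX.. | (0,1)=+0→XO../OX..*; (0,2)=+0→X.O./OX..; (0,3)=+0→X..O/OX..; (1,2)=+0→X.../OXO.; (1,3)=+0→X.../OX.O
ply 2, X at XO../OX.. | (0,2)=+0→XOX./OX..*; (0,3)=+0→XO.X/OX..; (1,2)=+0→XO../OXX.; (1,3)=+0→XO../OX.X
ply 3, O at XOX./OX.. | (0,3)=+0→XOXO/OX..*; (1,2)=+0→XOX./OXO.; (1,3)=+0→XOX./OX.O
ply 4, X at XOXO/OX.. | (1,2)=+0→XOXO/OXX.*; (1,3)=+0→XOXO/OX.X
ply 5, O at XOXO/OXX. | (1,3)=+0→XOXO/OXXO*
ply 6: XOXO/OXXO is terminal +0 (X); from X.../OX.. depth 5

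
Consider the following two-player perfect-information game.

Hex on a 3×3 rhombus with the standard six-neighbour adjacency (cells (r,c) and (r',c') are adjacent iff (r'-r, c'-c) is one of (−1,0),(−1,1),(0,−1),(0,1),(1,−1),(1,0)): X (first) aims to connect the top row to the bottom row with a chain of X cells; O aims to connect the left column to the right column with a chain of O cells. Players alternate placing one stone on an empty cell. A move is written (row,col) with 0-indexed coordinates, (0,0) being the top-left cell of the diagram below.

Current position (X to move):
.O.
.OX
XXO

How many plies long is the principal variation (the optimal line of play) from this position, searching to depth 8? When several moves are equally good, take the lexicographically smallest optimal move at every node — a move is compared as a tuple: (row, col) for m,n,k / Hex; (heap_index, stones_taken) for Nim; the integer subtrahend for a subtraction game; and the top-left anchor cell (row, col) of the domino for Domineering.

[.O./.OX/XXO] X move#1: (0,0):+1/XO./.OX/XXO*, (0,2):+1/.OX/.OX/XXO, (1,0):+1/.O./XOX/XXO
[XO./.OX/XXO] O move#2: (0,2):-1/XOO/.OX/XXO*, (1,0):-1/XO./OOX/XXO
[XOO/.OX/XXO] X move#3: (1,0):+1/XOO/XOX/XXO*
[XOO/XOX/XXO] end (terminal -1, O#4); searched .O./.OX/XXO to 8

PV length from [.O./.OX/XXO]: 3 plies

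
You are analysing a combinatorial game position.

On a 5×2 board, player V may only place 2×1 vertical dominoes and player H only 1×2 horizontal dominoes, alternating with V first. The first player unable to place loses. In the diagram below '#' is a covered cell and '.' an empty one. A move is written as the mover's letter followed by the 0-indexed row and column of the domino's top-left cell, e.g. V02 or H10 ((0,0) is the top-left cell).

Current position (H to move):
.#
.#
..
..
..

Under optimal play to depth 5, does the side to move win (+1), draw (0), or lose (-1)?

[.#/.#/../../..] H move#1: H20:-1/.#/.#/##/../.., H30:+1/.#/.#/../##/..*, H40:-1/.#/.#/../../##
[.#/.#/../##/..] V move#2: V00:-1/##/##/../##/..*, V10:-1/.#/##/#./##/..
[##/##/../##/..] H move#3: H20:+1/##/##/##/##/..*, H40:+1/##/##/../##/##
[##/##/##/##/..] end (terminal -1, V#4); searched .#/.#/../../.. to 5

value(.#/.#/../../.., H) = +1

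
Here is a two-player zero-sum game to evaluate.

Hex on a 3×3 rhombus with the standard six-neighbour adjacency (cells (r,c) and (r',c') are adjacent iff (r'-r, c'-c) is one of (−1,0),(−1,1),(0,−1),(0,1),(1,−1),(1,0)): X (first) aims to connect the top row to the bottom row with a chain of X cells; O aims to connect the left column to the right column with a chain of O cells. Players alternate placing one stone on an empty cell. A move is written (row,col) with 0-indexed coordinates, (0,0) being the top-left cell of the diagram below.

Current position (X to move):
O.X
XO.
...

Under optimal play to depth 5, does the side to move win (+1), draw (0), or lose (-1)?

p1 X@[O.X/XO./...]: (0,1)[OXX/XO./...]+1* (1,2)[O.X/XOX/...]+1 (2,0)[O.X/XO./X..]+1 (2,1)[O.X/XO./.X.]-1 (2,2)[O.X/XO./..X]-1
p2 O@[OXX/XO./...]: (1,2)[OXX/XOO/...]-1* (2,0)[OXX/XO./O..]-1 (2,1)[OXX/XO./.O.]-1 (2,2)[OXX/XO./..O]-1
p3 X@[OXX/XOO/...]: (2,0)[OXX/XOO/X..]+1* (2,1)[OXX/XOO/.X.]-1 (2,2)[OXX/XOO/..X]-1
p4 O@[OXX/XOO/X..] terminal -1; root [O.X/XO./...] d5

value(O.X/XO./..., X) = +1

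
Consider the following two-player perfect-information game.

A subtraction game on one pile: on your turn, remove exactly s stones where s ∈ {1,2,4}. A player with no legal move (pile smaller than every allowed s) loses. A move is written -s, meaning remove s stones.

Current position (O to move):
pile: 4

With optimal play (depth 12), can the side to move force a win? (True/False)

O winning at [4]: True

ply 1, O at 4 | -1=+1→3*; -2=-1→2; -4=+1→0
ply 2, X at 3 | -1=-1→2*; -2=-1→1
ply 3, O at 2 | -1=-1→1; -2=+1→0*
ply 4: 0 is terminal -1 (X); from 4 depth 12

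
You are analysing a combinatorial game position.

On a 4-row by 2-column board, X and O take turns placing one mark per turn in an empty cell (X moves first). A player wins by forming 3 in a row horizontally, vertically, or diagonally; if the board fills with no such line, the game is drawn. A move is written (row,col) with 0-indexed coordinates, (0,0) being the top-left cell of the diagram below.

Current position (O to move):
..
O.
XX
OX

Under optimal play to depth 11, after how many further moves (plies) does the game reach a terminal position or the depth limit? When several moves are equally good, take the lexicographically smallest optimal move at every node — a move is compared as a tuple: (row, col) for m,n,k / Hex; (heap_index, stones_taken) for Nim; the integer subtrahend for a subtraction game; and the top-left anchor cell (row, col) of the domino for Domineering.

ply 1, O at ../O./XX/OX | (0,0)=-1→O./O./XX/OX; (0,1)=-1→.O/O./XX/OX; (1,1)=+0→../OO/XX/OX*
ply 2, X at ../OO/XX/OX | (0,0)=+0→X./OO/XX/OX*; (0,1)=+0→.X/OO/XX/OX
ply 3, O at X./OO/XX/OX | (0,1)=+0→XO/OO/XX/OX*
ply 4: XO/OO/XX/OX is terminal +0 (X); from ../O./XX/OX depth 11

PV length from [../O./XX/OX]: 3 plies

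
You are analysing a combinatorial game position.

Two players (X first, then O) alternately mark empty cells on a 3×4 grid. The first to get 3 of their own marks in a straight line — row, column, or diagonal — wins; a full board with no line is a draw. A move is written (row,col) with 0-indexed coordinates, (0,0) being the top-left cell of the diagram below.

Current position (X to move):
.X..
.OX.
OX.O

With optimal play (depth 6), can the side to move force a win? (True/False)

ply 1, X at .X../.OX./OX.O | (0,0)=-1→XX../.OX./OX.O; (0,2)=+1→.XX./.OX./OX.O*; (0,3)=+1→.X.X/.OX./OX.O; (1,0)=-1→.X../XOX./OX.O; (1,3)=-1→.X../.OXX/OX.O; (2,2)=-1→.X../.OX./OXXO
ply 2, O at .XX./.OX./OX.O | (0,0)=-1→OXX./.OX./OX.O*; (0,3)=-1→.XXO/.OX./OX.O; (1,0)=-1→.XX./OOX./OX.O; (1,3)=-1→.XX./.OXO/OX.O; (2,2)=-1→.XX./.OX./OXOO
ply 3, X at OXX./.OX./OX.O | (0,3)=+1→OXXX/.OX./OX.O*; (1,0)=-1→OXX./XOX./OX.O; (1,3)=-1→OXX./.OXX/OX.O; (2,2)=+1→OXX./.OX./OXXO
ply 4: OXXX/.OX./OX.O is terminal -1 (O); from .X../.OX./OX.O depth 6

X winning at [.X../.OX./OX.O]: True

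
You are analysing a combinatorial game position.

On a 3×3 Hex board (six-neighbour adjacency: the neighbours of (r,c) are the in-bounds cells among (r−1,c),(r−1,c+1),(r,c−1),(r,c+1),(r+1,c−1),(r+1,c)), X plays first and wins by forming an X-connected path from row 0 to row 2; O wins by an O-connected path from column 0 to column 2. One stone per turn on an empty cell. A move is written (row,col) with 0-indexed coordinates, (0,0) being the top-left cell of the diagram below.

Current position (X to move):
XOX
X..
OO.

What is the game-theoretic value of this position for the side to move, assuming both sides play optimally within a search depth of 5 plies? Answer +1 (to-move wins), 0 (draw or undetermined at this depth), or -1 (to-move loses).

value(XOX/X../OO., X) = -1

p1 X@[XOX/X../OO.]: (1,1)[XOX/XX./OO.]-1* (1,2)[XOX/X.X/OO.]-1 (2,2)[XOX/X../OOX]-1
p2 O@[XOX/XX./OO.]: (1,2)[XOX/XXO/OO.]+1* (2,2)[XOX/XX./OOO]+1
p3 X@[XOX/XXO/OO.] terminal -1; root [XOX/X../OO.] d5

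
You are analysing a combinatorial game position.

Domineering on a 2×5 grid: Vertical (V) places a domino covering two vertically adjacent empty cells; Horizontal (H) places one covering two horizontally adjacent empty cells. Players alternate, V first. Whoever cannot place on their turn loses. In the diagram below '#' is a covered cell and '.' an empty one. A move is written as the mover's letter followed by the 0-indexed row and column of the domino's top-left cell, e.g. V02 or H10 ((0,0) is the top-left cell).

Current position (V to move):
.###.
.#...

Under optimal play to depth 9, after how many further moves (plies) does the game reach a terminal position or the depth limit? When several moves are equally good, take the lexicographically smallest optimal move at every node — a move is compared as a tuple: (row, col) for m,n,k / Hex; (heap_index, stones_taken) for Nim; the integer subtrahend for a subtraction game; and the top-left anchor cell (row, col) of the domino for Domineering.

PV length from [.###./.#...]: 3 plies

p1 V@[.###./.#...]: V00[####./##...]-1 V04[.####/.#..#]+1*
p2 H@[.####/.#..#]: H12[.####/.####]-1*
p3 V@[.####/.####]: V00[#####/#####]+1*
p4 H@[#####/#####] terminal -1; root [.###./.#...] d9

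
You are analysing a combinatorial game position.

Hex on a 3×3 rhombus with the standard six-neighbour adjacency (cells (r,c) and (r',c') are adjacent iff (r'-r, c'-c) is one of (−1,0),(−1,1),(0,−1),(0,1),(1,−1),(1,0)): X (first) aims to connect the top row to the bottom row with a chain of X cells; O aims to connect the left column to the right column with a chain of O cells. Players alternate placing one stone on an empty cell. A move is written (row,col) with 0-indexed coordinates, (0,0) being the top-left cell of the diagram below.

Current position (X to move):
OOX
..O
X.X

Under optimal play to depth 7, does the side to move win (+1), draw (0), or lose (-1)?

[OOX/..O/X.X] X move#1: (1,0):-1/OOX/X.O/X.X, (1,1):+1/OOX/.XO/X.X*, (2,1):-1/OOX/..O/XXX
[OOX/.XO/X.X] end (terminal -1, O#2); searched OOX/..O/X.X to 7

value(OOX/..O/X.X, X) = +1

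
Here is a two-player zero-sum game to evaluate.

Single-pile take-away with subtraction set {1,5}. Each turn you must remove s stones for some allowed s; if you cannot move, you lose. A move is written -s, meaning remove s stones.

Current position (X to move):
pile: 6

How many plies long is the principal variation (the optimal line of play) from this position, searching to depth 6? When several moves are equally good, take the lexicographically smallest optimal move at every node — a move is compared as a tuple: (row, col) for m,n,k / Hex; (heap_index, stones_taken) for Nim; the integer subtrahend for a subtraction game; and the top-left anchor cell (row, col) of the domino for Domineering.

PV length from [6]: 6 plies

[6] X move#1: -1:-1/5*, -5:-1/1
[5] O move#2: -1:+1/4*, -5:+1/0
[4] X move#3: -1:-1/3*
[3] O move#4: -1:+1/2*
[2] X move#5: -1:-1/1*
[1] O move#6: -1:+1/0*
[0] end (terminal -1, X#7); searched 6 to 6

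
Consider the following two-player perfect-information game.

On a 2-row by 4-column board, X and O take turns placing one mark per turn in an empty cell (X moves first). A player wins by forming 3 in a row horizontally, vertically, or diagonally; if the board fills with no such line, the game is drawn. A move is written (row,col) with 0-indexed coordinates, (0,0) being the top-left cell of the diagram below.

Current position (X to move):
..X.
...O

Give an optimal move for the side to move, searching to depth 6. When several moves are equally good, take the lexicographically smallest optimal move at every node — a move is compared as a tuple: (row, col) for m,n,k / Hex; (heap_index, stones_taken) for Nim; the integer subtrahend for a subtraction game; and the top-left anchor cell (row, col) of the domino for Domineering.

p1 X@[..X./...O]: (0,0)[X.X./...O]+0 (0,1)[.XX./...O]+1* (0,3)[..XX/...O]+0 (1,0)[..X./X..O]+0 (1,1)[..X./.X.O]+0 (1,2)[..X./..XO]+0
p2 O@[.XX./...O]: (0,0)[OXX./...O]-1* (0,3)[.XXO/...O]-1 (1,0)[.XX./O..O]-1 (1,1)[.XX./.O.O]-1 (1,2)[.XX./..OO]-1
p3 X@[OXX./...O]: (0,3)[OXXX/...O]+1* (1,0)[OXX./X..O]+0 (1,1)[OXX./.X.O]+0 (1,2)[OXX./..XO]+0
p4 O@[OXXX/...O] terminal -1; root [..X./...O] d6

X's best at [..X./...O]: (0,1)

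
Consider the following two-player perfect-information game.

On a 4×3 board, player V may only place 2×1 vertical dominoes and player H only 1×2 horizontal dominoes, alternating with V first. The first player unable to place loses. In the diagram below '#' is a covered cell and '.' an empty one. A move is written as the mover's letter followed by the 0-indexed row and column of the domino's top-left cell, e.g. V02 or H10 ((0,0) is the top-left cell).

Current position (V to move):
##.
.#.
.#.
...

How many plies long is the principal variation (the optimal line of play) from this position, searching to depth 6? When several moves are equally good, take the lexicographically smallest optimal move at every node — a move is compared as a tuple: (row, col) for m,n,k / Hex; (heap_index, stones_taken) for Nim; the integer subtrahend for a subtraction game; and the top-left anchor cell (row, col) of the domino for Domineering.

PV length from [##./.#./.#./...]: 3 plies

[##./.#./.#./...] V move#1: V02:+1/###/.##/.#./...*, V10:+1/##./##./##./..., V12:+1/##./.##/.##/..., V20:+1/##./.#./##./#.., V22:+1/##./.#./.##/..#
[###/.##/.#./...] H move#2: H30:-1/###/.##/.#./##.*, H31:-1/###/.##/.#./.##
[###/.##/.#./##.] V move#3: V10:+1/###/###/##./##.*, V22:+1/###/.##/.##/###
[###/###/##./##.] end (terminal -1, H#4); searched ##./.#./.#./... to 6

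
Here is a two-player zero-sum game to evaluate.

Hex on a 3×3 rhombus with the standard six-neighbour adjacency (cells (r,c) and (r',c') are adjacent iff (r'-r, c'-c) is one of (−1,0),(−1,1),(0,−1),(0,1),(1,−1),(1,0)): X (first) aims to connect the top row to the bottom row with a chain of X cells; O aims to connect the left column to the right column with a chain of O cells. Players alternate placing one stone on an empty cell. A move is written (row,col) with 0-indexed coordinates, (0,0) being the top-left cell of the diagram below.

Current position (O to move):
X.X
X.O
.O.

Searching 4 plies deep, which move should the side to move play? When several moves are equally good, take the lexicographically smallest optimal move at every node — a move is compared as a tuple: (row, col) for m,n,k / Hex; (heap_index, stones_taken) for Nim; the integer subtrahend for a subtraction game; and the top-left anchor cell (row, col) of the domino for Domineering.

ply 1, O at X.X/X.O/.O. | (0,1)=-1→XOX/X.O/.O.; (1,1)=-1→X.X/XOO/.O.; (2,0)=+1→X.X/X.O/OO.*; (2,2)=-1→X.X/X.O/.OO
ply 2: X.X/X.O/OO. is terminal -1 (X); from X.X/X.O/.O. depth 4

O's best at [X.X/X.O/.O.]: (2,0)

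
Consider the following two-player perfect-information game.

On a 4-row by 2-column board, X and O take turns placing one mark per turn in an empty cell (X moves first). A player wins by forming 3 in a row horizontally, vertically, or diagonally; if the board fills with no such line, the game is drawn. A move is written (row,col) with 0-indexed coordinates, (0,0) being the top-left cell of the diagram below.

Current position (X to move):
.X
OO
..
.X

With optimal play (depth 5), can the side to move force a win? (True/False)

ply 1, X at .X/OO/../.X | (0,0)=+0→XX/OO/../.X*; (2,0)=+0→.X/OO/X./.X; (2,1)=-1→.X/OO/.X/.X; (3,0)=+0→.X/OO/../XX
ply 2, O at XX/OO/../.X | (2,0)=+0→XX/OO/O./.X*; (2,1)=+0→XX/OO/.O/.X; (3,0)=+0→XX/OO/../OX
ply 3, X at XX/OO/O./.X | (2,1)=-1→XX/OO/OX/.X; (3,0)=+0→XX/OO/O./XX*
ply 4, O at XX/OO/O./XX | (2,1)=+0→XX/OO/OO/XX*
ply 5: XX/OO/OO/XX is terminal +0 (X); from .X/OO/../.X depth 5

X winning at [.X/OO/../.X]: False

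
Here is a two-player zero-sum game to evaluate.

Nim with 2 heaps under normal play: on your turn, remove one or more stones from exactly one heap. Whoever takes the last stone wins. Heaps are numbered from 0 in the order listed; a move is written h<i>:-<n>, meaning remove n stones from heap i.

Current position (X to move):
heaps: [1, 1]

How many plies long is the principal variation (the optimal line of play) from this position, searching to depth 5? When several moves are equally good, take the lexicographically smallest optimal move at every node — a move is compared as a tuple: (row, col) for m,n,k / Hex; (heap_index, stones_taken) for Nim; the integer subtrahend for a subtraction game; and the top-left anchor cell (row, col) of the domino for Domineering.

PV length from [(1,1)]: 2 plies

p1 X@[(1,1)]: h0:-1[(0,1)]-1* h1:-1[(1,0)]-1
p2 O@[(0,1)]: h1:-1[(0,0)]+1*
p3 X@[(0,0)] terminal -1; root [(1,1)] d5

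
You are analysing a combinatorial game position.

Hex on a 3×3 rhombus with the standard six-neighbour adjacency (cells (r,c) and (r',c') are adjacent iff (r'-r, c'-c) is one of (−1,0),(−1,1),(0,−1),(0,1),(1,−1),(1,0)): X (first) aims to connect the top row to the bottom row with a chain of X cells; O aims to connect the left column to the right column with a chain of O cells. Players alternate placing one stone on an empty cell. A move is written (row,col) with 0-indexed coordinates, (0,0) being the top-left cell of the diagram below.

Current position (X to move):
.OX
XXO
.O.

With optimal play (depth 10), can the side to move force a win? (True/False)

X winning at [.OX/XXO/.O.]: True

ply 1, X at .OX/XXO/.O. | (0,0)=-1→XOX/XXO/.O.; (2,0)=+1→.OX/XXO/XO.*; (2,2)=-1→.OX/XXO/.OX
ply 2: .OX/XXO/XO. is terminal -1 (O); from .OX/XXO/.O. depth 10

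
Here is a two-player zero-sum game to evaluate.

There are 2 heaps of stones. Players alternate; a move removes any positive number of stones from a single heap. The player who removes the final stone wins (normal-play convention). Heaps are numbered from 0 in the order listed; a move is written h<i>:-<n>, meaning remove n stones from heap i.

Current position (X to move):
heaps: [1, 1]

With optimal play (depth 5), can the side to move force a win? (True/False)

ply 1, X at (1,1) | h0:-1=-1→(0,1)*; h1:-1=-1→(1,0)
ply 2, O at (0,1) | h1:-1=+1→(0,0)*
ply 3: (0,0) is terminal -1 (X); from (1,1) depth 5

X winning at [(1,1)]: False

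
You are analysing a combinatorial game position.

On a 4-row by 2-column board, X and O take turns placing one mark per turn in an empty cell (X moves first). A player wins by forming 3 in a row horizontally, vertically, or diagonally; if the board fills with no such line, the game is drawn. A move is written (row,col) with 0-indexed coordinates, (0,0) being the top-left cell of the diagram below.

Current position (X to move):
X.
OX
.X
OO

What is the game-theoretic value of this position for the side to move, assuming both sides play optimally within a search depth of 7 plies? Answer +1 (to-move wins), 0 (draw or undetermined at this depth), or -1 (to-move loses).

value(X./OX/.X/OO, X) = +1

p1 X@[X./OX/.X/OO]: (0,1)[XX/OX/.X/OO]+1* (2,0)[X./OX/XX/OO]+0
p2 O@[XX/OX/.X/OO] terminal -1; root [X./OX/.X/OO] d7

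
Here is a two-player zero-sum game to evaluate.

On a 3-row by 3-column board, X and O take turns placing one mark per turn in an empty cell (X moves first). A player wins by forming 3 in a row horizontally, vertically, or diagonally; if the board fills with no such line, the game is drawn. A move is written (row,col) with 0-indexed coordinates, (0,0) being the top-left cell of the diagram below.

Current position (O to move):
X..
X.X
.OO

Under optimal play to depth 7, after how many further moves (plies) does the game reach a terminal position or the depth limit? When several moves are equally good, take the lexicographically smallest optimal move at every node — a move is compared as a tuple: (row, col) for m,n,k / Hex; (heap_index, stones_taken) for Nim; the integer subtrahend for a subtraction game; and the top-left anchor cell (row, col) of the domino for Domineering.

PV length from [X../X.X/.OO]: 1 ply

ply 1, O at X../X.X/.OO | (0,1)=-1→XO./X.X/.OO; (0,2)=-1→X.O/X.X/.OO; (1,1)=-1→X../XOX/.OO; (2,0)=+1→X../X.X/OOO*
ply 2: X../X.X/OOO is terminal -1 (X); from X../X.X/.OO depth 7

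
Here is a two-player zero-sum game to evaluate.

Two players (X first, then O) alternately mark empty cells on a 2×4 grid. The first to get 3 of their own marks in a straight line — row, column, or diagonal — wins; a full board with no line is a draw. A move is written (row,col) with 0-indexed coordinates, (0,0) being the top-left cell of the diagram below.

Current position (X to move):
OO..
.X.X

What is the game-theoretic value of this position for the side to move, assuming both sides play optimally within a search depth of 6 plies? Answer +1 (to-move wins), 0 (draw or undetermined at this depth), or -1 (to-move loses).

value(OO../.X.X, X) = +1

p1 X@[OO../.X.X]: (0,2)[OOX./.X.X]+0 (0,3)[OO.X/.X.X]-1 (1,0)[OO../XX.X]-1 (1,2)[OO../.XXX]+1*
p2 O@[OO../.XXX] terminal -1; root [OO../.X.X] d6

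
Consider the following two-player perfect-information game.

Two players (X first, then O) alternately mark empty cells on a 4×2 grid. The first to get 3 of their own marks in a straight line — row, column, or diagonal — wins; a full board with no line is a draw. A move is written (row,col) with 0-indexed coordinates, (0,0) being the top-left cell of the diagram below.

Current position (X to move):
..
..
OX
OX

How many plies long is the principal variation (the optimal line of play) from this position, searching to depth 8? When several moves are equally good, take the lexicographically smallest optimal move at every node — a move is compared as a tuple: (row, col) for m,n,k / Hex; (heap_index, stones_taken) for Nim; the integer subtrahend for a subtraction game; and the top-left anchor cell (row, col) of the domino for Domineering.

p1 X@[../../OX/OX]: (0,0)[X./../OX/OX]-1 (0,1)[.X/../OX/OX]-1 (1,0)[../X./OX/OX]+0 (1,1)[../.X/OX/OX]+1*
p2 O@[../.X/OX/OX] terminal -1; root [../../OX/OX] d8

PV length from [../../OX/OX]: 1 ply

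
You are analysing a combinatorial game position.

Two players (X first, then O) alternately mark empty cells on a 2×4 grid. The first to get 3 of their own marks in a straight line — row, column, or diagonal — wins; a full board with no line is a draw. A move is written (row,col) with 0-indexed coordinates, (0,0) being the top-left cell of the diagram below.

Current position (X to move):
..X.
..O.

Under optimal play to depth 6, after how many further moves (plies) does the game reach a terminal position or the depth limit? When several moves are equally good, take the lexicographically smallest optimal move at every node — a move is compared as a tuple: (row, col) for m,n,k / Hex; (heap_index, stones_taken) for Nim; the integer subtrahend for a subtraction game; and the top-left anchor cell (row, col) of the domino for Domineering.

PV length from [..X./..O.]: 3 plies

[..X./..O.] X move#1: (0,0):+0/X.X./..O., (0,1):+1/.XX./..O.*, (0,3):+0/..XX/..O., (1,0):+0/..X./X.O., (1,1):+0/..X./.XO., (1,3):+0/..X./..OX
[.XX./..O.] O move#2: (0,0):-1/OXX./..O.*, (0,3):-1/.XXO/..O., (1,0):-1/.XX./O.O., (1,1):-1/.XX./.OO., (1,3):-1/.XX./..OO
[OXX./..O.] X move#3: (0,3):+1/OXXX/..O.*, (1,0):+0/OXX./X.O., (1,1):+0/OXX./.XO., (1,3):+0/OXX./..OX
[OXXX/..O.] end (terminal -1, O#4); searched ..X./..O. to 6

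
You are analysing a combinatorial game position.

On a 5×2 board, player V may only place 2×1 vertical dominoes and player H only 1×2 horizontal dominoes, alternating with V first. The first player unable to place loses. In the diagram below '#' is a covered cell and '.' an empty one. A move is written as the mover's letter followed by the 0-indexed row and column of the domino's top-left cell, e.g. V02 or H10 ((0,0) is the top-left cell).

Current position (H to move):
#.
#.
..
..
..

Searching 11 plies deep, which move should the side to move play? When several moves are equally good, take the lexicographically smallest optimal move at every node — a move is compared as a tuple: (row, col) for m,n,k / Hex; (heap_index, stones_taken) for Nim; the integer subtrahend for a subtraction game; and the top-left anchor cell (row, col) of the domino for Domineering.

[#./#./../../..] H move#1: H20:-1/#./#./##/../.., H30:+1/#./#./../##/..*, H40:-1/#./#./../../##
[#./#./../##/..] V move#2: V01:-1/##/##/../##/..*, V11:-1/#./##/.#/##/..
[##/##/../##/..] H move#3: H20:+1/##/##/##/##/..*, H40:+1/##/##/../##/##
[##/##/##/##/..] end (terminal -1, V#4); searched #./#./../../.. to 11

H's best at [#./#./../../..]: H30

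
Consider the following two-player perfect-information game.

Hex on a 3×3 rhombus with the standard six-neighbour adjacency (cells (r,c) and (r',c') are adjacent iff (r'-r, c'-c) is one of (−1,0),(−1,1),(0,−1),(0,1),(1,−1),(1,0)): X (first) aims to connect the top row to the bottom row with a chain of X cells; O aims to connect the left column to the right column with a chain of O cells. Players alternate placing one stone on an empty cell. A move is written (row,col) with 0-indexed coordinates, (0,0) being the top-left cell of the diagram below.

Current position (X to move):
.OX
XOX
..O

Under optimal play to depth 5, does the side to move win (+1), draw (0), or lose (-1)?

value(.OX/XOX/..O, X) = +1

p1 X@[.OX/XOX/..O]: (0,0)[XOX/XOX/..O]+1* (2,0)[.OX/XOX/X.O]+1 (2,1)[.OX/XOX/.XO]+1
p2 O@[XOX/XOX/..O]: (2,0)[XOX/XOX/O.O]-1* (2,1)[XOX/XOX/.OO]-1
p3 X@[XOX/XOX/O.O]: (2,1)[XOX/XOX/OXO]+1*
p4 O@[XOX/XOX/OXO] terminal -1; root [.OX/XOX/..O] d5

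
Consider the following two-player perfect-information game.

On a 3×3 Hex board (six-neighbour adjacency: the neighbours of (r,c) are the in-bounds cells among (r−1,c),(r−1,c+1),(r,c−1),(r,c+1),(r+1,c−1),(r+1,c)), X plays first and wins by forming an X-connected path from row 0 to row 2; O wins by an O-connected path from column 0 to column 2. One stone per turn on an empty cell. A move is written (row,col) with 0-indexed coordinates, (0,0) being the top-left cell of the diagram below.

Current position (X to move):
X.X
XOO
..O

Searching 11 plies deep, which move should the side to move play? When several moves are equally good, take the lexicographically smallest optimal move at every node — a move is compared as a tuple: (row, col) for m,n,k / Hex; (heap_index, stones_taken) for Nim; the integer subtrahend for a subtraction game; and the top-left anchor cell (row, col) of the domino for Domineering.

p1 X@[X.X/XOO/..O]: (0,1)[XXX/XOO/..O]-1 (2,0)[X.X/XOO/X.O]+1* (2,1)[X.X/XOO/.XO]-1
p2 O@[X.X/XOO/X.O] terminal -1; root [X.X/XOO/..O] d11

X's best at [X.X/XOO/..O]: (2,0)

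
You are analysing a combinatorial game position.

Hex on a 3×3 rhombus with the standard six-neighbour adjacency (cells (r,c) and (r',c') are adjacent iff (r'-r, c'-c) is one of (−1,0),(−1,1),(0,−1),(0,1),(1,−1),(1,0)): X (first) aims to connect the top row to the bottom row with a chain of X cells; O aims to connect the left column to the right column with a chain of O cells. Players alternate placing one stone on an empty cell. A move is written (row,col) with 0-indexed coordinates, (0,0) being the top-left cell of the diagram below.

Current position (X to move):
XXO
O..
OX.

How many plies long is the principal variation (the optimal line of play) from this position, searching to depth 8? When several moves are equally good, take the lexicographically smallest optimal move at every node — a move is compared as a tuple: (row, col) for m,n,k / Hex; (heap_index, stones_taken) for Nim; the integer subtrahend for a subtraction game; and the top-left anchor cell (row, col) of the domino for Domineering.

ply 1, X at XXO/O../OX. | (1,1)=+1→XXO/OX./OX.*; (1,2)=-1→XXO/O.X/OX.; (2,2)=-1→XXO/O../OXX
ply 2: XXO/OX./OX. is terminal -1 (O); from XXO/O../OX. depth 8

PV length from [XXO/O../OX.]: 1 ply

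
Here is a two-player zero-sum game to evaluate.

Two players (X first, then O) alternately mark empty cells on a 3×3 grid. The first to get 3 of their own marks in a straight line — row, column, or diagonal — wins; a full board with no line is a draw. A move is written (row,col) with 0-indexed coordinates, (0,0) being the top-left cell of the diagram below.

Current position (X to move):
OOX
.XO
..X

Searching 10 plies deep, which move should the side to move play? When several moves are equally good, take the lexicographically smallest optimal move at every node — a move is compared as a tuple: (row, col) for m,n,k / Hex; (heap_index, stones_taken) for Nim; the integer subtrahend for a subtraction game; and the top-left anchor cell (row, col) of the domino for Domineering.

p1 X@[OOX/.XO/..X]: (1,0)[OOX/XXO/..X]+0 (2,0)[OOX/.XO/X.X]+1* (2,1)[OOX/.XO/.XX]+0
p2 O@[OOX/.XO/X.X] terminal -1; root [OOX/.XO/..X] d10

X's best at [OOX/.XO/..X]: (2,0)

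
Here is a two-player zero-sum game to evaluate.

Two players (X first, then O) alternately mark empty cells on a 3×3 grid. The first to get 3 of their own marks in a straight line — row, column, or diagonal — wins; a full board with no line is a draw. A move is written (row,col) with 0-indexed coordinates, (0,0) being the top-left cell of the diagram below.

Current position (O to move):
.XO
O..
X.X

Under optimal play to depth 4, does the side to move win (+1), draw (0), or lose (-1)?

value(.XO/O../X.X, O) = 0

ply 1, O at .XO/O../X.X | (0,0)=-1→OXO/O../X.X; (1,1)=-1→.XO/OO./X.X; (1,2)=-1→.XO/O.O/X.X; (2,1)=+0→.XO/O../XOX*
ply 2, X at .XO/O../XOX | (0,0)=+0→XXO/O../XOX*; (1,1)=+0→.XO/OX./XOX; (1,2)=+0→.XO/O.X/XOX
ply 3, O at XXO/O../XOX | (1,1)=+0→XXO/OO./XOX*; (1,2)=-1→XXO/O.O/XOX
ply 4, X at XXO/OO./XOX | (1,2)=+0→XXO/OOX/XOX*
ply 5: XXO/OOX/XOX is terminal +0 (O); from .XO/O../X.X depth 4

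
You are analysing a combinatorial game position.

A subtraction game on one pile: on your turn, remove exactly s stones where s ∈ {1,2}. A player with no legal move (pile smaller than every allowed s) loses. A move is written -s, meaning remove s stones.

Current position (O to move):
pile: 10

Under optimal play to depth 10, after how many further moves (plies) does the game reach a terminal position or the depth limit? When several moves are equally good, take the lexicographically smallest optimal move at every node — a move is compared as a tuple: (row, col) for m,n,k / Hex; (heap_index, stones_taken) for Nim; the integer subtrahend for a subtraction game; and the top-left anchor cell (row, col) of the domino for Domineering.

[10] O move#1: -1:+1/9*, -2:-1/8
[9] X move#2: -1:-1/8*, -2:-1/7
[8] O move#3: -1:-1/7, -2:+1/6*
[6] X move#4: -1:-1/5*, -2:-1/4
[5] O move#5: -1:-1/4, -2:+1/3*
[3] X move#6: -1:-1/2*, -2:-1/1
[2] O move#7: -1:-1/1, -2:+1/0*
[0] end (terminal -1, X#8); searched 10 to 10

PV length from [10]: 7 plies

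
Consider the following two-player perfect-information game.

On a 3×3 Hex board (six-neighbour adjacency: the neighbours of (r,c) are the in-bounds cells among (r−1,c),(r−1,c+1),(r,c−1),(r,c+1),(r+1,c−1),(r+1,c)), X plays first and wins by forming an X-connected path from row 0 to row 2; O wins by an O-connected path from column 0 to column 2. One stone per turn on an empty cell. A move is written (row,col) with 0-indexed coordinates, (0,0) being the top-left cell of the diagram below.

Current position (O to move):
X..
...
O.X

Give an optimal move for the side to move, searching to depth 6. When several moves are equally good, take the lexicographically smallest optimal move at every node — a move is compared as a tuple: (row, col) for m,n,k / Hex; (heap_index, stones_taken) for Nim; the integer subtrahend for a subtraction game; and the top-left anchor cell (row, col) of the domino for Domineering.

ply 1, O at X../.../O.X | (0,1)=-1→XO./.../O.X; (0,2)=-1→X.O/.../O.X; (1,0)=-1→X../O../O.X; (1,1)=+1→X../.O./O.X*; (1,2)=+1→X../..O/O.X; (2,1)=-1→X../.../OOX
ply 2, X at X../.O./O.X | (0,1)=-1→XX./.O./O.X*; (0,2)=-1→X.X/.O./O.X; (1,0)=-1→X../XO./O.X; (1,2)=-1→X../.OX/O.X; (2,1)=-1→X../.O./OXX
ply 3, O at XX./.O./O.X | (0,2)=+1→XXO/.O./O.X*; (1,0)=+1→XX./OO./O.X; (1,2)=+1→XX./.OO/O.X; (2,1)=+1→XX./.O./OOX
ply 4: XXO/.O./O.X is terminal -1 (X); from X../.../O.X depth 6

O's best at [X../.../O.X]: (1,1)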